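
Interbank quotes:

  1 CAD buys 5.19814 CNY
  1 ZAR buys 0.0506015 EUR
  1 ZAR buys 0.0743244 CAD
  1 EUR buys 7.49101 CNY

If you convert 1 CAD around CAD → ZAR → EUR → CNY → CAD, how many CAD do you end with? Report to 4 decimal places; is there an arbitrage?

Around CAD → ZAR → EUR → CNY → CAD: 1 ÷ 0.0743244 × 0.0506015 × 7.49101 ÷ 5.19814 = 0.981125
Product < 1; profitable direction is CAD → CNY → EUR → ZAR → CAD.

0.9811 (arbitrage exists)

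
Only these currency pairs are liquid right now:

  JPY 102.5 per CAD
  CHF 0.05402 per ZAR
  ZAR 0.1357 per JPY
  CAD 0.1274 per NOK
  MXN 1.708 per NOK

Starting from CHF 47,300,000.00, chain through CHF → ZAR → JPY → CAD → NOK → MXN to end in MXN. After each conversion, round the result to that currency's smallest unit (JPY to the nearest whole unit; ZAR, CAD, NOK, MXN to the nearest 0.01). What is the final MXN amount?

MXN 843,958,878.22

CHF 47,300,000.00 ÷ 0.05402 = ZAR 875,601,629.03
ZAR 875,601,629.03 ÷ 0.1357 = JPY 6,452,480,686
JPY 6,452,480,686 ÷ 102.5 = CAD 62,951,031.08
CAD 62,951,031.08 ÷ 0.1274 = NOK 494,121,123.08
NOK 494,121,123.08 × 1.708 = MXN 843,958,878.22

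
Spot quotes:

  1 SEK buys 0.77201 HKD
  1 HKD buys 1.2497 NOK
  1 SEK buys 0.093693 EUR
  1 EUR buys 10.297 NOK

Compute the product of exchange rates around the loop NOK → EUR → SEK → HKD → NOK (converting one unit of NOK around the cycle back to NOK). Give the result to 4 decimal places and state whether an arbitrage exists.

Around NOK → EUR → SEK → HKD → NOK: 1 ÷ 10.297 ÷ 0.093693 × 0.77201 × 1.2497 = 1.000025
Product ≈ 1 (deviation 0.002%, within rounding noise).

1.0000 (no arbitrage)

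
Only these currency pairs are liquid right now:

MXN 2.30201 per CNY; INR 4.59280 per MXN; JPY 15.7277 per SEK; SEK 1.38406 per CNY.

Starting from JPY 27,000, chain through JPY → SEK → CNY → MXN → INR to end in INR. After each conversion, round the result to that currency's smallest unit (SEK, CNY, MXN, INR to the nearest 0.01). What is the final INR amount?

JPY 27,000 ÷ 15.7277 = SEK 1,716.72
SEK 1,716.72 ÷ 1.38406 = CNY 1,240.35
CNY 1,240.35 × 2.30201 = MXN 2,855.30
MXN 2,855.30 × 4.59280 = INR 13,113.82

INR 13,113.82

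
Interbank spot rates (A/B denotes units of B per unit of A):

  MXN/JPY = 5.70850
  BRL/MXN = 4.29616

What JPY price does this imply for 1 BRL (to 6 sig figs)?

BRL/JPY = 24.5246

1 BRL × 4.29616 = 4.29616 MXN
4.29616 MXN × 5.70850 = 24.5246 JPY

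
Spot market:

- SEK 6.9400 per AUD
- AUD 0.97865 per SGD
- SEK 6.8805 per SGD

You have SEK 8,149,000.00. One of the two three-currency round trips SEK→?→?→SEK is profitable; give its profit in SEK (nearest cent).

Profitable loop is SEK → AUD → SGD → SEK:
SEK 8,149,000.00 ÷ 6.9400 = AUD 1,174,207.49
AUD 1,174,207.49 ÷ 0.97865 = SGD 1,199,823.73
SGD 1,199,823.73 × 6.8805 = SEK 8,255,387.17
Profit = SEK 8,255,387.17 − SEK 8,149,000.00

Profit: SEK 106,387.17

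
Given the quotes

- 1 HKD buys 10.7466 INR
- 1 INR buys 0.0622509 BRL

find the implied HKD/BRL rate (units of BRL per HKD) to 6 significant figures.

HKD/BRL = 0.668986

1 HKD × 10.7466 = 10.7466 INR
10.7466 INR × 0.0622509 = 0.668986 BRL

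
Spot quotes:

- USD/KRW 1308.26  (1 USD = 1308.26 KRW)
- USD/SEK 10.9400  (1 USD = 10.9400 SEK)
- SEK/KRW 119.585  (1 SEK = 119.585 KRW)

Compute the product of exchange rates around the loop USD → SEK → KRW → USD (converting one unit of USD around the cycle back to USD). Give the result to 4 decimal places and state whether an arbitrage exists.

1.0000 (no arbitrage)

Around USD → SEK → KRW → USD: 1 × 10.9400 × 119.585 ÷ 1308.26 = 1.000000
Product ≈ 1 (deviation 0.000%, within rounding noise).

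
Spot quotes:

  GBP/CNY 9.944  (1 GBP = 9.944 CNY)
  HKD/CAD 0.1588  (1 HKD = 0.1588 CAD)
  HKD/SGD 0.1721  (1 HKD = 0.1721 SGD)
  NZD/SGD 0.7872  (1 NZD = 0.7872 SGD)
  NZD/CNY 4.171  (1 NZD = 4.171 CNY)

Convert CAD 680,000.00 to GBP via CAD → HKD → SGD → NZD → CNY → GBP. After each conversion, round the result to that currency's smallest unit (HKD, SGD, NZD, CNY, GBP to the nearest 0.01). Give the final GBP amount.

CAD 680,000.00 ÷ 0.1588 = HKD 4,282,115.87
HKD 4,282,115.87 × 0.1721 = SGD 736,952.14
SGD 736,952.14 ÷ 0.7872 = NZD 936,168.88
NZD 936,168.88 × 4.171 = CNY 3,904,760.40
CNY 3,904,760.40 ÷ 9.944 = GBP 392,675.02

GBP 392,675.02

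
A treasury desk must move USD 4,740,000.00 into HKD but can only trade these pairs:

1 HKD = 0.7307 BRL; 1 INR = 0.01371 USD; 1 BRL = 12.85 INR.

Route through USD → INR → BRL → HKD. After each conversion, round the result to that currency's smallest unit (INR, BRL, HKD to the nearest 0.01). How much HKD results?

USD 4,740,000.00 ÷ 0.01371 = INR 345,733,041.58
INR 345,733,041.58 ÷ 12.85 = BRL 26,905,295.06
BRL 26,905,295.06 ÷ 0.7307 = HKD 36,821,260.52

HKD 36,821,260.52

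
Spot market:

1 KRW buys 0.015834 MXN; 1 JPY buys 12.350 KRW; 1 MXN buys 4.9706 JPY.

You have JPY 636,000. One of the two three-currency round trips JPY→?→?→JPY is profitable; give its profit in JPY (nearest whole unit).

Profitable loop is JPY → MXN → KRW → JPY:
JPY 636,000 ÷ 4.9706 = MXN 127,952.36
MXN 127,952.36 ÷ 0.015834 = KRW 8,080,861
KRW 8,080,861 ÷ 12.350 = JPY 654,321
Profit = JPY 654,321 − JPY 636,000

Profit: JPY 18,321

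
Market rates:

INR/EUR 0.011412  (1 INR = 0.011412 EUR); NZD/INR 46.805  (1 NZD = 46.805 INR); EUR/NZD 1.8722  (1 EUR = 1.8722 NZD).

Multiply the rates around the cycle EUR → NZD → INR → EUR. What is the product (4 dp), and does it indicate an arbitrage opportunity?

Around EUR → NZD → INR → EUR: 1 × 1.8722 × 46.805 × 0.011412 = 1.000014
Product ≈ 1 (deviation 0.001%, within rounding noise).

1.0000 (no arbitrage)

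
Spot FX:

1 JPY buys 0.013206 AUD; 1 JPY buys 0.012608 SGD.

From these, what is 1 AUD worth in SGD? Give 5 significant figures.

1 AUD ÷ 0.013206 = 75.7232 JPY
75.7232 JPY × 0.012608 = 0.954718 SGD

AUD/SGD = 0.95472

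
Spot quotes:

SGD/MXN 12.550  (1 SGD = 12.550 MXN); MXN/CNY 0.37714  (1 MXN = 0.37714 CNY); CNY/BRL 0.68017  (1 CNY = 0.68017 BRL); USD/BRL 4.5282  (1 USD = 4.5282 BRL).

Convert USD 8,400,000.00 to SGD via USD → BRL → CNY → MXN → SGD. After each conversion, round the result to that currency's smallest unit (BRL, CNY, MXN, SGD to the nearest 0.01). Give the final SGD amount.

SGD 11,815,200.37

USD 8,400,000.00 × 4.5282 = BRL 38,036,880.00
BRL 38,036,880.00 ÷ 0.68017 = CNY 55,922,607.58
CNY 55,922,607.58 ÷ 0.37714 = MXN 148,280,764.65
MXN 148,280,764.65 ÷ 12.550 = SGD 11,815,200.37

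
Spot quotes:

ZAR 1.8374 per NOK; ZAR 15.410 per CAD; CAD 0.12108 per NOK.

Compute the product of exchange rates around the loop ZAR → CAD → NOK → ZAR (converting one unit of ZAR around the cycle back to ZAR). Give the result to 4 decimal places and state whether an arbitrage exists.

0.9848 (arbitrage exists)

Around ZAR → CAD → NOK → ZAR: 1 ÷ 15.410 ÷ 0.12108 × 1.8374 = 0.984756
Product < 1; profitable direction is ZAR → NOK → CAD → ZAR.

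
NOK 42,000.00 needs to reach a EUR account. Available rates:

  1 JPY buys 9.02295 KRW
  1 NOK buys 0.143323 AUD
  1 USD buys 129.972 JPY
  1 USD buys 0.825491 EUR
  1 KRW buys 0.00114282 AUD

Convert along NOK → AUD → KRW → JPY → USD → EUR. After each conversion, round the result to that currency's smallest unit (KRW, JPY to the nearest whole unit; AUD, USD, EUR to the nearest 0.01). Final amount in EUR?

NOK 42,000.00 × 0.143323 = AUD 6,019.57
AUD 6,019.57 ÷ 0.00114282 = KRW 5,267,295
KRW 5,267,295 ÷ 9.02295 = JPY 583,766
JPY 583,766 ÷ 129.972 = USD 4,491.48
USD 4,491.48 × 0.825491 = EUR 3,707.68

EUR 3,707.68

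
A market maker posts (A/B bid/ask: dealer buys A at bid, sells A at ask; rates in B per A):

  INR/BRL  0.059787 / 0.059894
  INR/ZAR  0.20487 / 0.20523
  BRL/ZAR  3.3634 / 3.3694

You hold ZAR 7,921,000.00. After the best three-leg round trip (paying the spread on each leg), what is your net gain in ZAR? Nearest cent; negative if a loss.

Best loop ZAR → BRL → INR → ZAR:
ZAR 7,921,000.00 ÷ 3.3694 (buy BRL at ask) = BRL 2,350,863.66
BRL 2,350,863.66 ÷ 0.059894 (buy INR at ask) = INR 39,250,403.30
INR 39,250,403.30 × 0.20487 (sell INR at bid) = ZAR 8,041,230.12

Net profit: ZAR 120,230.12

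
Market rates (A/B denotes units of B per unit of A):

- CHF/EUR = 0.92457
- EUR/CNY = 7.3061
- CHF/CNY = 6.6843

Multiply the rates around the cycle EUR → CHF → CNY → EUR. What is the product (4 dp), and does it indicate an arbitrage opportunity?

Around EUR → CHF → CNY → EUR: 1 ÷ 0.92457 × 6.6843 ÷ 7.3061 = 0.989534
Product < 1; profitable direction is EUR → CNY → CHF → EUR.

0.9895 (arbitrage exists)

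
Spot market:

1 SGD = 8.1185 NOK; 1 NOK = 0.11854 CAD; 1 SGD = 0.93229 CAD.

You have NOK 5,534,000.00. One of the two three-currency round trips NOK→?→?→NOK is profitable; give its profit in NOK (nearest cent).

Profitable loop is NOK → CAD → SGD → NOK:
NOK 5,534,000.00 × 0.11854 = CAD 656,000.36
CAD 656,000.36 ÷ 0.93229 = SGD 703,644.10
SGD 703,644.10 × 8.1185 = NOK 5,712,534.64
Profit = NOK 5,712,534.64 − NOK 5,534,000.00

Profit: NOK 178,534.64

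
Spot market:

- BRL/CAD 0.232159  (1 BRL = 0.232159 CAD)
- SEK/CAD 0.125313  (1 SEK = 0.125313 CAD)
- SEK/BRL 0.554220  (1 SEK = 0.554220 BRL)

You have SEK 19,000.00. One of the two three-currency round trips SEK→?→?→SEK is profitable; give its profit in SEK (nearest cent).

Profitable loop is SEK → BRL → CAD → SEK:
SEK 19,000.00 × 0.554220 = BRL 10,530.18
BRL 10,530.18 × 0.232159 = CAD 2,444.68
CAD 2,444.68 ÷ 0.125313 = SEK 19,508.56
Profit = SEK 19,508.56 − SEK 19,000.00

Profit: SEK 508.56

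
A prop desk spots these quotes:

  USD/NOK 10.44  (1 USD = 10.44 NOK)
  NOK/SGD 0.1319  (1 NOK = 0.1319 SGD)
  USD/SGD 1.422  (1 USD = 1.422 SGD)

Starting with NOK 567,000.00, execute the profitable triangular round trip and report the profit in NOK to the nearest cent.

Profit: NOK 18,514.10

Profitable loop is NOK → USD → SGD → NOK:
NOK 567,000.00 ÷ 10.44 = USD 54,310.34
USD 54,310.34 × 1.422 = SGD 77,229.31
SGD 77,229.31 ÷ 0.1319 = NOK 585,514.10
Profit = NOK 585,514.10 − NOK 567,000.00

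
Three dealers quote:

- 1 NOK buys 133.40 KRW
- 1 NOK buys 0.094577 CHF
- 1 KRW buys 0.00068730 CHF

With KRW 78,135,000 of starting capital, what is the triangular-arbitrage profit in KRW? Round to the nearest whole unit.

Profit: KRW 2,463,874

Profitable loop is KRW → NOK → CHF → KRW:
KRW 78,135,000 ÷ 133.40 = NOK 585,719.64
NOK 585,719.64 × 0.094577 = CHF 55,395.61
CHF 55,395.61 ÷ 0.00068730 = KRW 80,598,874
Profit = KRW 80,598,874 − KRW 78,135,000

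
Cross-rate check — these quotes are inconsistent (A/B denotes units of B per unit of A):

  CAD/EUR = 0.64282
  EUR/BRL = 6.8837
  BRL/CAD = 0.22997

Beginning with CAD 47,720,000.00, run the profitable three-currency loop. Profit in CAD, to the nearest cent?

Profitable loop is CAD → EUR → BRL → CAD:
CAD 47,720,000.00 × 0.64282 = EUR 30,675,370.40
EUR 30,675,370.40 × 6.8837 = BRL 211,160,047.22
BRL 211,160,047.22 × 0.22997 = CAD 48,560,476.06
Profit = CAD 48,560,476.06 − CAD 47,720,000.00

Profit: CAD 840,476.06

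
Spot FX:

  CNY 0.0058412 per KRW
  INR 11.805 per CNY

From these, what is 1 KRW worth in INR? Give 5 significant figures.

1 KRW × 0.0058412 = 0.0058412 CNY
0.0058412 CNY × 11.805 = 0.0689554 INR

KRW/INR = 0.068955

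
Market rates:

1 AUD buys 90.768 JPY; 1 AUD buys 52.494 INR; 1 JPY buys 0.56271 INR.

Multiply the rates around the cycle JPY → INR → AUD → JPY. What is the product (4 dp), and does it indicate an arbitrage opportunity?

0.9730 (arbitrage exists)

Around JPY → INR → AUD → JPY: 1 × 0.56271 ÷ 52.494 × 90.768 = 0.972989
Product < 1; profitable direction is JPY → AUD → INR → JPY.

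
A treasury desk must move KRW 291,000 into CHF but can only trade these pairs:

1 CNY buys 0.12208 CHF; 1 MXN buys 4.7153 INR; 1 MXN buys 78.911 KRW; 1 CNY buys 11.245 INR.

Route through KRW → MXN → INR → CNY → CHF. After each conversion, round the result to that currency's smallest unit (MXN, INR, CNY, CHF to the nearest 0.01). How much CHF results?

KRW 291,000 ÷ 78.911 = MXN 3,687.70
MXN 3,687.70 × 4.7153 = INR 17,388.61
INR 17,388.61 ÷ 11.245 = CNY 1,546.34
CNY 1,546.34 × 0.12208 = CHF 188.78

CHF 188.78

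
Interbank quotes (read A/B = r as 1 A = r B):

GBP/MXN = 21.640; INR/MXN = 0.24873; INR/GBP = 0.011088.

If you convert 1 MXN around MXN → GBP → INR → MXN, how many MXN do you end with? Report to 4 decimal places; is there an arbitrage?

1.0366 (arbitrage exists)

Around MXN → GBP → INR → MXN: 1 ÷ 21.640 ÷ 0.011088 × 0.24873 = 1.036615
Product > 1; profitable direction is MXN → GBP → INR → MXN.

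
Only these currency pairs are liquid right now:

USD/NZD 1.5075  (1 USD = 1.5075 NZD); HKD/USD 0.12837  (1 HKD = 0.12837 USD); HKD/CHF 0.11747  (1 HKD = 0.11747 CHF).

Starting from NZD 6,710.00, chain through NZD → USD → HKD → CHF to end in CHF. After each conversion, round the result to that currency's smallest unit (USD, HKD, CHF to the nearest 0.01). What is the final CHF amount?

NZD 6,710.00 ÷ 1.5075 = USD 4,451.08
USD 4,451.08 ÷ 0.12837 = HKD 34,673.83
HKD 34,673.83 × 0.11747 = CHF 4,073.13

CHF 4,073.13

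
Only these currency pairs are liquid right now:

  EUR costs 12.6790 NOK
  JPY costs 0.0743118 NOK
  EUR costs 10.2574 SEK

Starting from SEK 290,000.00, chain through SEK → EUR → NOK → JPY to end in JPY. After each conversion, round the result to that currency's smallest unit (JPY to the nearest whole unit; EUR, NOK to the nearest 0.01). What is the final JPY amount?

JPY 4,823,785

SEK 290,000.00 ÷ 10.2574 = EUR 28,272.27
EUR 28,272.27 × 12.6790 = NOK 358,464.11
NOK 358,464.11 ÷ 0.0743118 = JPY 4,823,785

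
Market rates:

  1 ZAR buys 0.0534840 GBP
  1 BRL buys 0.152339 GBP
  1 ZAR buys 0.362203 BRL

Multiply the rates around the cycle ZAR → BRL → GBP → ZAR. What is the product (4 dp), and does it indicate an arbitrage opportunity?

Around ZAR → BRL → GBP → ZAR: 1 × 0.362203 × 0.152339 ÷ 0.0534840 = 1.031666
Product > 1; profitable direction is ZAR → BRL → GBP → ZAR.

1.0317 (arbitrage exists)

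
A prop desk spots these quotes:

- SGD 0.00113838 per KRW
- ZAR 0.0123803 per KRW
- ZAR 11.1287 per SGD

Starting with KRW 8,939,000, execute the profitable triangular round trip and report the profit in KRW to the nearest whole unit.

Profit: KRW 208,227

Profitable loop is KRW → SGD → ZAR → KRW:
KRW 8,939,000 × 0.00113838 = SGD 10,175.98
SGD 10,175.98 × 11.1287 = ZAR 113,245.42
ZAR 113,245.42 ÷ 0.0123803 = KRW 9,147,227
Profit = KRW 9,147,227 − KRW 8,939,000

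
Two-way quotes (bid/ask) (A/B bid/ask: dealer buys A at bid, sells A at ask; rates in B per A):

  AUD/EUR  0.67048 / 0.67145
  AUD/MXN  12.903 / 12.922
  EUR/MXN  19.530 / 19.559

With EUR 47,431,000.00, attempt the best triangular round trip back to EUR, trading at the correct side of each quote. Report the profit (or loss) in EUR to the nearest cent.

Net profit: EUR 633,077.95

Best loop EUR → MXN → AUD → EUR:
EUR 47,431,000.00 × 19.530 (sell EUR at bid) = MXN 926,327,430.00
MXN 926,327,430.00 ÷ 12.922 (buy AUD at ask) = AUD 71,686,072.59
AUD 71,686,072.59 × 0.67048 (sell AUD at bid) = EUR 48,064,077.95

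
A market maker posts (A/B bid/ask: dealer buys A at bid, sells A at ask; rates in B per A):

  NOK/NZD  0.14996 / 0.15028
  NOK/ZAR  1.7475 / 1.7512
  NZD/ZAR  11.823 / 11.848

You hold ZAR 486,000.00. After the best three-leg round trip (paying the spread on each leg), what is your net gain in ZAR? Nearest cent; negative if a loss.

Best loop ZAR → NOK → NZD → ZAR:
ZAR 486,000.00 ÷ 1.7512 (buy NOK at ask) = NOK 277,523.98
NOK 277,523.98 × 0.14996 (sell NOK at bid) = NZD 41,617.50
NZD 41,617.50 × 11.823 (sell NZD at bid) = ZAR 492,043.66

Net profit: ZAR 6,043.66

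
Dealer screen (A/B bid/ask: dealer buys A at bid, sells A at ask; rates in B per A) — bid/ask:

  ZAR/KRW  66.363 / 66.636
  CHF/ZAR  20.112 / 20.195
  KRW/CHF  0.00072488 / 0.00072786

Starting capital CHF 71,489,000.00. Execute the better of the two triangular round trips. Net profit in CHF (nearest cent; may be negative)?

Net profit: CHF 1,496,836.85

Best loop CHF → KRW → ZAR → CHF:
CHF 71,489,000.00 ÷ 0.00072786 (buy KRW at ask) = KRW 98,218,063,913
KRW 98,218,063,913 ÷ 66.636 (buy ZAR at ask) = ZAR 1,473,948,975.23
ZAR 1,473,948,975.23 ÷ 20.195 (buy CHF at ask) = CHF 72,985,836.85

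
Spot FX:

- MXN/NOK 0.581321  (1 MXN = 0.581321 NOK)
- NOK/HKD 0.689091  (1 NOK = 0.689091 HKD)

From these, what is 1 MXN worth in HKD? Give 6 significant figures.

MXN/HKD = 0.400583

1 MXN × 0.581321 = 0.581321 NOK
0.581321 NOK × 0.689091 = 0.400583 HKD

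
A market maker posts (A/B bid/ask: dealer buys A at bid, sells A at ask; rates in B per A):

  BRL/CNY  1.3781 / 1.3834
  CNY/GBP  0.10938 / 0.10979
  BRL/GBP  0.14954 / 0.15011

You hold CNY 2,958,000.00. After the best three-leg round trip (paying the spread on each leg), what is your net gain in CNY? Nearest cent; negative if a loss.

Net profit: CNY 12,347.06

Best loop CNY → GBP → BRL → CNY:
CNY 2,958,000.00 × 0.10938 (sell CNY at bid) = GBP 323,546.04
GBP 323,546.04 ÷ 0.15011 (buy BRL at ask) = BRL 2,155,392.98
BRL 2,155,392.98 × 1.3781 (sell BRL at bid) = CNY 2,970,347.06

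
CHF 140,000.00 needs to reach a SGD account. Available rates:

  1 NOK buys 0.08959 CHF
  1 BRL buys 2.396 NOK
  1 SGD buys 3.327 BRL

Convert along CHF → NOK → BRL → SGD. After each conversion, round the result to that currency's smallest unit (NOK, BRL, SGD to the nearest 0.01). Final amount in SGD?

CHF 140,000.00 ÷ 0.08959 = NOK 1,562,674.41
NOK 1,562,674.41 ÷ 2.396 = BRL 652,201.34
BRL 652,201.34 ÷ 3.327 = SGD 196,032.86

SGD 196,032.86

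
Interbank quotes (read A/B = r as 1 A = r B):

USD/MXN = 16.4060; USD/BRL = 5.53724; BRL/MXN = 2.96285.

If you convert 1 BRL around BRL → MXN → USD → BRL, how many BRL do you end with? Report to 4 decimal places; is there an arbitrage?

Around BRL → MXN → USD → BRL: 1 × 2.96285 ÷ 16.4060 × 5.53724 = 1.000001
Product ≈ 1 (deviation 0.000%, within rounding noise).

1.0000 (no arbitrage)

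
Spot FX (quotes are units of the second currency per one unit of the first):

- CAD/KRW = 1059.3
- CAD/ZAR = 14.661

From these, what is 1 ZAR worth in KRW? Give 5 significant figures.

ZAR/KRW = 72.253

1 ZAR ÷ 14.661 = 0.0682082 CAD
0.0682082 CAD × 1059.3 = 72.2529 KRW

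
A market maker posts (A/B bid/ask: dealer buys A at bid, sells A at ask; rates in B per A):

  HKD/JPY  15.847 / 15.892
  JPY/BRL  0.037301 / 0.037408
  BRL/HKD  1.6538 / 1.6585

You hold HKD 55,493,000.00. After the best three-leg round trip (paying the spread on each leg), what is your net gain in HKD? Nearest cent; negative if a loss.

Best loop HKD → BRL → JPY → HKD:
HKD 55,493,000.00 ÷ 1.6585 (buy BRL at ask) = BRL 33,459,752.79
BRL 33,459,752.79 ÷ 0.037408 (buy JPY at ask) = JPY 894,454,469
JPY 894,454,469 ÷ 15.892 (buy HKD at ask) = HKD 56,283,316.72

Net profit: HKD 790,316.72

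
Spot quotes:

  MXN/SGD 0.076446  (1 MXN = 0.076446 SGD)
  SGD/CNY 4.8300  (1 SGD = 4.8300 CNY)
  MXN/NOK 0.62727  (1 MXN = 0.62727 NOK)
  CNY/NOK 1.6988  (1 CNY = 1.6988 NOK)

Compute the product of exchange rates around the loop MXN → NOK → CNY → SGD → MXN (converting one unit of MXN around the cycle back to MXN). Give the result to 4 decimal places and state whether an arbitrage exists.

Around MXN → NOK → CNY → SGD → MXN: 1 × 0.62727 ÷ 1.6988 ÷ 4.8300 ÷ 0.076446 = 1.000024
Product ≈ 1 (deviation 0.002%, within rounding noise).

1.0000 (no arbitrage)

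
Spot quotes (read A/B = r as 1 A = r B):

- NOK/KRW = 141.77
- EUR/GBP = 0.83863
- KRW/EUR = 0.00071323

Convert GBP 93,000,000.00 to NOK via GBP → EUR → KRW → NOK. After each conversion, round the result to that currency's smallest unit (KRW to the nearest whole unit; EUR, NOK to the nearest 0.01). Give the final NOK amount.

GBP 93,000,000.00 ÷ 0.83863 = EUR 110,895,150.42
EUR 110,895,150.42 ÷ 0.00071323 = KRW 155,483,014,483
KRW 155,483,014,483 ÷ 141.77 = NOK 1,096,727,195.34

NOK 1,096,727,195.34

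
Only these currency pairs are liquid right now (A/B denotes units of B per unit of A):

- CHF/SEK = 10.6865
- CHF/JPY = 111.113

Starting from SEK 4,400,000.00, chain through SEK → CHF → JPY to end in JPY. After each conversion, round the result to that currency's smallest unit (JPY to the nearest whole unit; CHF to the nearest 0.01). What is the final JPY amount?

JPY 45,749,048

SEK 4,400,000.00 ÷ 10.6865 = CHF 411,734.43
CHF 411,734.43 × 111.113 = JPY 45,749,048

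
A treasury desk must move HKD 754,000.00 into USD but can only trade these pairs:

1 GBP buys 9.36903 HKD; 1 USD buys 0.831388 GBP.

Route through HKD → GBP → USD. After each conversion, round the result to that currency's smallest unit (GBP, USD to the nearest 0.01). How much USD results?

HKD 754,000.00 ÷ 9.36903 = GBP 80,477.92
GBP 80,477.92 ÷ 0.831388 = USD 96,799.47

USD 96,799.47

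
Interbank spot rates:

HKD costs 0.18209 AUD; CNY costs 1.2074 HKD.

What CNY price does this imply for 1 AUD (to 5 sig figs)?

1 AUD ÷ 0.18209 = 5.49179 HKD
5.49179 HKD ÷ 1.2074 = 4.54844 CNY

AUD/CNY = 4.5484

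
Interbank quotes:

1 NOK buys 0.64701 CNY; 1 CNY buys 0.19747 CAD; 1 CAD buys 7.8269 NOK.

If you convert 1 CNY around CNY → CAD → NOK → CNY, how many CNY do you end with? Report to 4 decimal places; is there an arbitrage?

1.0000 (no arbitrage)

Around CNY → CAD → NOK → CNY: 1 × 0.19747 × 7.8269 × 0.64701 = 1.000004
Product ≈ 1 (deviation 0.000%, within rounding noise).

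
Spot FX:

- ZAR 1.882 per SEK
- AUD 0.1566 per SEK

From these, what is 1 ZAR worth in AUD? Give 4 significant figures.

ZAR/AUD = 0.08321

1 ZAR ÷ 1.882 = 0.53135 SEK
0.53135 SEK × 0.1566 = 0.0832094 AUD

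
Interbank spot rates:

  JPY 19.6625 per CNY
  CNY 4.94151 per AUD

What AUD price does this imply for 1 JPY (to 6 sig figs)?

1 JPY ÷ 19.6625 = 0.0508582 CNY
0.0508582 CNY ÷ 4.94151 = 0.010292 AUD

JPY/AUD = 0.0102920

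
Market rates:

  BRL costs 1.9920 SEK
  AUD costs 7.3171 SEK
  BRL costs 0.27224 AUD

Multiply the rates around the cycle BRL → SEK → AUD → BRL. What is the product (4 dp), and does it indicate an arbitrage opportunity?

Around BRL → SEK → AUD → BRL: 1 × 1.9920 ÷ 7.3171 ÷ 0.27224 = 0.999996
Product ≈ 1 (deviation 0.000%, within rounding noise).

1.0000 (no arbitrage)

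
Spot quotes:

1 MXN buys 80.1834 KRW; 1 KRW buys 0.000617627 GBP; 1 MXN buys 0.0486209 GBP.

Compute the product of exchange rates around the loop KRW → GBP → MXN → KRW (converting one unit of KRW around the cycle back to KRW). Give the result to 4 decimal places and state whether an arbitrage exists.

Around KRW → GBP → MXN → KRW: 1 × 0.000617627 ÷ 0.0486209 × 80.1834 = 1.018563
Product > 1; profitable direction is KRW → GBP → MXN → KRW.

1.0186 (arbitrage exists)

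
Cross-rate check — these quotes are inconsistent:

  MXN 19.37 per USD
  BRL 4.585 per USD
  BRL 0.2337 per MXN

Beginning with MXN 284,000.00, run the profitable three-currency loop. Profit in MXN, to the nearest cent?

Profit: MXN 3,653.29

Profitable loop is MXN → USD → BRL → MXN:
MXN 284,000.00 ÷ 19.37 = USD 14,661.85
USD 14,661.85 × 4.585 = BRL 67,224.57
BRL 67,224.57 ÷ 0.2337 = MXN 287,653.29
Profit = MXN 287,653.29 − MXN 284,000.00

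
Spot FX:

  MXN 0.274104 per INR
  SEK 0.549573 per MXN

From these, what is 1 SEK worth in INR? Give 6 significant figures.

SEK/INR = 6.63834

1 SEK ÷ 0.549573 = 1.81959 MXN
1.81959 MXN ÷ 0.274104 = 6.63834 INR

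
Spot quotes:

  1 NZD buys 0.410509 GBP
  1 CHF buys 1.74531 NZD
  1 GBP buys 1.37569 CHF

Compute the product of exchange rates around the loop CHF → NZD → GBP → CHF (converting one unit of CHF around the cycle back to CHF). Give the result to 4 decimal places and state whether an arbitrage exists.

Around CHF → NZD → GBP → CHF: 1 × 1.74531 × 0.410509 × 1.37569 = 0.985634
Product < 1; profitable direction is CHF → GBP → NZD → CHF.

0.9856 (arbitrage exists)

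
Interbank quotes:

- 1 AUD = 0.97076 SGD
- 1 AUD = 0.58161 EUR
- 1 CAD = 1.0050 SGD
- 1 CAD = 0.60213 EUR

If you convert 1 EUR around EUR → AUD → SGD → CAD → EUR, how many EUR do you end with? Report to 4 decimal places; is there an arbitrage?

1.0000 (no arbitrage)

Around EUR → AUD → SGD → CAD → EUR: 1 ÷ 0.58161 × 0.97076 ÷ 1.0050 × 0.60213 = 1.000010
Product ≈ 1 (deviation 0.001%, within rounding noise).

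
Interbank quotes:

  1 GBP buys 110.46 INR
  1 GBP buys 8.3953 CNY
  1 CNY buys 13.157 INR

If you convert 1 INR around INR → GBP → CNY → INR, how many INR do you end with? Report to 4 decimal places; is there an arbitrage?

1.0000 (no arbitrage)

Around INR → GBP → CNY → INR: 1 ÷ 110.46 × 8.3953 × 13.157 = 0.999972
Product ≈ 1 (deviation 0.003%, within rounding noise).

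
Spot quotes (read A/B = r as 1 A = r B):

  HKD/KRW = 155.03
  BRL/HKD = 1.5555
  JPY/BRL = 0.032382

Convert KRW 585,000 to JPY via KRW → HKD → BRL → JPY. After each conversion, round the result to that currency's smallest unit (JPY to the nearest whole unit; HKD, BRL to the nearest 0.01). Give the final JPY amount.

KRW 585,000 ÷ 155.03 = HKD 3,773.46
HKD 3,773.46 ÷ 1.5555 = BRL 2,425.88
BRL 2,425.88 ÷ 0.032382 = JPY 74,914

JPY 74,914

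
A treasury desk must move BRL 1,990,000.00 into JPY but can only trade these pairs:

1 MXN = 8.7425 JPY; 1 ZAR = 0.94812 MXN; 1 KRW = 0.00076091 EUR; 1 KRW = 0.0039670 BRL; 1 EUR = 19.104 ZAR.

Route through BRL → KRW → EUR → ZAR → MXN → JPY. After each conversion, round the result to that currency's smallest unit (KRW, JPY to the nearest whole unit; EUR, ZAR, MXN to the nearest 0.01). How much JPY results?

JPY 60,443,196

BRL 1,990,000.00 ÷ 0.0039670 = KRW 501,638,518
KRW 501,638,518 × 0.00076091 = EUR 381,701.76
EUR 381,701.76 × 19.104 = ZAR 7,292,030.42
ZAR 7,292,030.42 × 0.94812 = MXN 6,913,719.88
MXN 6,913,719.88 × 8.7425 = JPY 60,443,196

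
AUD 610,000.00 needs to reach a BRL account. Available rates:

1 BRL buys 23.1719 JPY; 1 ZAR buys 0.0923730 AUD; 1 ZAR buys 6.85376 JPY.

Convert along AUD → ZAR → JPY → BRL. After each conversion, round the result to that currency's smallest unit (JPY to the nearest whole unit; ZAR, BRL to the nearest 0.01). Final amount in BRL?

BRL 1,953,223.90

AUD 610,000.00 ÷ 0.0923730 = ZAR 6,603,661.24
ZAR 6,603,661.24 × 6.85376 = JPY 45,259,909
JPY 45,259,909 ÷ 23.1719 = BRL 1,953,223.90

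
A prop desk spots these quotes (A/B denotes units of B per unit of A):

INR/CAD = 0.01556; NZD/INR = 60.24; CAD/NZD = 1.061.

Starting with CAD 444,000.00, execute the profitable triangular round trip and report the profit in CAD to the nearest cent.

Profit: CAD 2,450.21

Profitable loop is CAD → INR → NZD → CAD:
CAD 444,000.00 ÷ 0.01556 = INR 28,534,704.37
INR 28,534,704.37 ÷ 60.24 = NZD 473,683.67
NZD 473,683.67 ÷ 1.061 = CAD 446,450.21
Profit = CAD 446,450.21 − CAD 444,000.00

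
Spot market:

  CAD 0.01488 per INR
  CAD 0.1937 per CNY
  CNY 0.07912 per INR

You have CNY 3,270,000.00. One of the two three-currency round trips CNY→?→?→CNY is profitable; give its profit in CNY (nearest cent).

Profit: CNY 97,911.89

Profitable loop is CNY → CAD → INR → CNY:
CNY 3,270,000.00 × 0.1937 = CAD 633,399.00
CAD 633,399.00 ÷ 0.01488 = INR 42,567,137.10
INR 42,567,137.10 × 0.07912 = CNY 3,367,911.89
Profit = CNY 3,367,911.89 − CNY 3,270,000.00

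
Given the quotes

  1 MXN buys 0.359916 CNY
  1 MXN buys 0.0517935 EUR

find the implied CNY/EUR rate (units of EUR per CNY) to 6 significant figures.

CNY/EUR = 0.143904

1 CNY ÷ 0.359916 = 2.77843 MXN
2.77843 MXN × 0.0517935 = 0.143904 EUR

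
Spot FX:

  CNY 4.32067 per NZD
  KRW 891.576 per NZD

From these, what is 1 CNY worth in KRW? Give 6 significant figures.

CNY/KRW = 206.351

1 CNY ÷ 4.32067 = 0.231446 NZD
0.231446 NZD × 891.576 = 206.351 KRW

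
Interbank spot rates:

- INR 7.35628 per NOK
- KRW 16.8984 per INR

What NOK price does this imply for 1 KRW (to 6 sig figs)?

KRW/NOK = 0.00804445

1 KRW ÷ 16.8984 = 0.0591772 INR
0.0591772 INR ÷ 7.35628 = 0.00804445 NOK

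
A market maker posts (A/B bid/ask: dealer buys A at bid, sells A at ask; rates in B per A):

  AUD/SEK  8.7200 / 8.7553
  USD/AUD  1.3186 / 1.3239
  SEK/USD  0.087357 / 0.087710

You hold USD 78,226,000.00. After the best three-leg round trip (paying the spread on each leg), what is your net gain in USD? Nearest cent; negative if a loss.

Net profit: USD 347,914.71

Best loop USD → AUD → SEK → USD:
USD 78,226,000.00 × 1.3186 (sell USD at bid) = AUD 103,148,803.60
AUD 103,148,803.60 × 8.7200 (sell AUD at bid) = SEK 899,457,567.39
SEK 899,457,567.39 × 0.087357 (sell SEK at bid) = USD 78,573,914.71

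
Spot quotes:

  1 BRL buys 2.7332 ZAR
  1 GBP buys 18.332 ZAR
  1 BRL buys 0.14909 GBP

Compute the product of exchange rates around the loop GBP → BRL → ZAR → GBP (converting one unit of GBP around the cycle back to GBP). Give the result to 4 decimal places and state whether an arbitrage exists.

Around GBP → BRL → ZAR → GBP: 1 ÷ 0.14909 × 2.7332 ÷ 18.332 = 1.000030
Product ≈ 1 (deviation 0.003%, within rounding noise).

1.0000 (no arbitrage)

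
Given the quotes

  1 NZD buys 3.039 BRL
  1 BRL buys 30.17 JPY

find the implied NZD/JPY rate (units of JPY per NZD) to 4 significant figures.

NZD/JPY = 91.69

1 NZD × 3.039 = 3.039 BRL
3.039 BRL × 30.17 = 91.6866 JPY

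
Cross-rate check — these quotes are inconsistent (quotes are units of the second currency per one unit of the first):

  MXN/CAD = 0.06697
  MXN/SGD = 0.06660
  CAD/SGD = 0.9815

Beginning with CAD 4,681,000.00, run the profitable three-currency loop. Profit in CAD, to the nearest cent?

Profitable loop is CAD → MXN → SGD → CAD:
CAD 4,681,000.00 ÷ 0.06697 = MXN 69,896,968.79
MXN 69,896,968.79 × 0.06660 = SGD 4,655,138.12
SGD 4,655,138.12 ÷ 0.9815 = CAD 4,742,881.43
Profit = CAD 4,742,881.43 − CAD 4,681,000.00

Profit: CAD 61,881.43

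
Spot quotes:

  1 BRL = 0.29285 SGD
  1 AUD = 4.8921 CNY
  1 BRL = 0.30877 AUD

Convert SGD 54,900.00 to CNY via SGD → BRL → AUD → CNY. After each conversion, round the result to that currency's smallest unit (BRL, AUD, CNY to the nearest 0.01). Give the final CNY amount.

SGD 54,900.00 ÷ 0.29285 = BRL 187,467.99
BRL 187,467.99 × 0.30877 = AUD 57,884.49
AUD 57,884.49 × 4.8921 = CNY 283,176.71

CNY 283,176.71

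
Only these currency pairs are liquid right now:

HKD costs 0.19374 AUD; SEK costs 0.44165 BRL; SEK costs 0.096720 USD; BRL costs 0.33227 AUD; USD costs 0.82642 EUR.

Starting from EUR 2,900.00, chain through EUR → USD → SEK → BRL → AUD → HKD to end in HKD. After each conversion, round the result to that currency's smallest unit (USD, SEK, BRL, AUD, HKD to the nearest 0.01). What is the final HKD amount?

HKD 27,480.90

EUR 2,900.00 ÷ 0.82642 = USD 3,509.11
USD 3,509.11 ÷ 0.096720 = SEK 36,281.12
SEK 36,281.12 × 0.44165 = BRL 16,023.56
BRL 16,023.56 × 0.33227 = AUD 5,324.15
AUD 5,324.15 ÷ 0.19374 = HKD 27,480.90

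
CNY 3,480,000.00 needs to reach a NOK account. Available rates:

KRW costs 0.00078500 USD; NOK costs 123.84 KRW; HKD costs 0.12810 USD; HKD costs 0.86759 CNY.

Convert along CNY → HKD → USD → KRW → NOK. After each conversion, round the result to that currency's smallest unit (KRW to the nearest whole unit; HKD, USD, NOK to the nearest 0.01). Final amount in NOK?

NOK 5,285,465.42

CNY 3,480,000.00 ÷ 0.86759 = HKD 4,011,111.24
HKD 4,011,111.24 × 0.12810 = USD 513,823.35
USD 513,823.35 ÷ 0.00078500 = KRW 654,552,038
KRW 654,552,038 ÷ 123.84 = NOK 5,285,465.42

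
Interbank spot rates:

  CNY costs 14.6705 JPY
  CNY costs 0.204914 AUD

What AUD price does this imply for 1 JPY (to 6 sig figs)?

JPY/AUD = 0.0139678

1 JPY ÷ 14.6705 = 0.068164 CNY
0.068164 CNY × 0.204914 = 0.0139678 AUD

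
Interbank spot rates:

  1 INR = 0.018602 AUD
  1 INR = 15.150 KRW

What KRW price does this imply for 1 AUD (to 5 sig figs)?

1 AUD ÷ 0.018602 = 53.7577 INR
53.7577 INR × 15.150 = 814.429 KRW

AUD/KRW = 814.43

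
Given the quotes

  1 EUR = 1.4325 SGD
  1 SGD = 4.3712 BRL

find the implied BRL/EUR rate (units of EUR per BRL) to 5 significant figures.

1 BRL ÷ 4.3712 = 0.22877 SGD
0.22877 SGD ÷ 1.4325 = 0.1597 EUR

BRL/EUR = 0.15970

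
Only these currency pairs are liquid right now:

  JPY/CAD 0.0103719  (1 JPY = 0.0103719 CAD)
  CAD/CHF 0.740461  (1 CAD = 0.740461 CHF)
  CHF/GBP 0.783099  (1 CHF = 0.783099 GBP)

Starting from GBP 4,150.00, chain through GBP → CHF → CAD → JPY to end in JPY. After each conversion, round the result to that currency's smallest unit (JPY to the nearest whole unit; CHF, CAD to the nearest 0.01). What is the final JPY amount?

GBP 4,150.00 ÷ 0.783099 = CHF 5,299.46
CHF 5,299.46 ÷ 0.740461 = CAD 7,156.97
CAD 7,156.97 ÷ 0.0103719 = JPY 690,035

JPY 690,035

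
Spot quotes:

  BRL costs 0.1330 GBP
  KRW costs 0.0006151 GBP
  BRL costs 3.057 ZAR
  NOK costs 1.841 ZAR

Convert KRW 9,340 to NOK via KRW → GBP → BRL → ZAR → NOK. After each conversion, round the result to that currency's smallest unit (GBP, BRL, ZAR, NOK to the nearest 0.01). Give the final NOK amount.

NOK 71.78

KRW 9,340 × 0.0006151 = GBP 5.75
GBP 5.75 ÷ 0.1330 = BRL 43.23
BRL 43.23 × 3.057 = ZAR 132.15
ZAR 132.15 ÷ 1.841 = NOK 71.78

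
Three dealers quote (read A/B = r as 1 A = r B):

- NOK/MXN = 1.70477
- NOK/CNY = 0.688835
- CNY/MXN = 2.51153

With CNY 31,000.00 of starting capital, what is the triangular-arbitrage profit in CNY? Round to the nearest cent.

Profitable loop is CNY → MXN → NOK → CNY:
CNY 31,000.00 × 2.51153 = MXN 77,857.43
MXN 77,857.43 ÷ 1.70477 = NOK 45,670.34
NOK 45,670.34 × 0.688835 = CNY 31,459.33
Profit = CNY 31,459.33 − CNY 31,000.00

Profit: CNY 459.33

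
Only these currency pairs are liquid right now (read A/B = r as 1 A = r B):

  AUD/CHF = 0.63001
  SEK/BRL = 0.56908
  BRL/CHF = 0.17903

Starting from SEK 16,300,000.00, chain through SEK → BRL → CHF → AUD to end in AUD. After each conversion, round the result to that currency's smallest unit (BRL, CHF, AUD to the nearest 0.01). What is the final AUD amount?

SEK 16,300,000.00 × 0.56908 = BRL 9,276,004.00
BRL 9,276,004.00 × 0.17903 = CHF 1,660,683.00
CHF 1,660,683.00 ÷ 0.63001 = AUD 2,635,962.92

AUD 2,635,962.92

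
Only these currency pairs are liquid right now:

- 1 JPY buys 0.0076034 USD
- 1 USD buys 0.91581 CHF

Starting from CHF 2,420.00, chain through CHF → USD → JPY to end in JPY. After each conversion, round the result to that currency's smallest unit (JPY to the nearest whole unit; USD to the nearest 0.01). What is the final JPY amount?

CHF 2,420.00 ÷ 0.91581 = USD 2,642.47
USD 2,642.47 ÷ 0.0076034 = JPY 347,538

JPY 347,538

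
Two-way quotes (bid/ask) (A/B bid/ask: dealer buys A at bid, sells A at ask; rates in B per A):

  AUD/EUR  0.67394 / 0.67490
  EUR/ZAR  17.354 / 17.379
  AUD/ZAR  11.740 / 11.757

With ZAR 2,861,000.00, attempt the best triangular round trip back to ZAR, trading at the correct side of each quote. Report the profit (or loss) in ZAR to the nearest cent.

Best loop ZAR → EUR → AUD → ZAR:
ZAR 2,861,000.00 ÷ 17.379 (buy EUR at ask) = EUR 164,623.97
EUR 164,623.97 ÷ 0.67490 (buy AUD at ask) = AUD 243,923.50
AUD 243,923.50 × 11.740 (sell AUD at bid) = ZAR 2,863,661.91

Net profit: ZAR 2,661.91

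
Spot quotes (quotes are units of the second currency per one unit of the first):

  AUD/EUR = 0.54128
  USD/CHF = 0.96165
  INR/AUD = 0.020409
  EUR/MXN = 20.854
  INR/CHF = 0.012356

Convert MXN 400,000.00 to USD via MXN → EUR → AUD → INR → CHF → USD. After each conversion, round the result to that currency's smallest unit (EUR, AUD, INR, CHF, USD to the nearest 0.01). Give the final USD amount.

MXN 400,000.00 ÷ 20.854 = EUR 19,180.97
EUR 19,180.97 ÷ 0.54128 = AUD 35,436.32
AUD 35,436.32 ÷ 0.020409 = INR 1,736,308.49
INR 1,736,308.49 × 0.012356 = CHF 21,453.83
CHF 21,453.83 ÷ 0.96165 = USD 22,309.40

USD 22,309.40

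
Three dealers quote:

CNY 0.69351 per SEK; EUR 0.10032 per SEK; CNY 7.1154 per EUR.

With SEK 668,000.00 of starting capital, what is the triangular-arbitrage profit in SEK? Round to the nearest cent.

Profit: SEK 19,559.96

Profitable loop is SEK → EUR → CNY → SEK:
SEK 668,000.00 × 0.10032 = EUR 67,013.76
EUR 67,013.76 × 7.1154 = CNY 476,829.71
CNY 476,829.71 ÷ 0.69351 = SEK 687,559.96
Profit = SEK 687,559.96 − SEK 668,000.00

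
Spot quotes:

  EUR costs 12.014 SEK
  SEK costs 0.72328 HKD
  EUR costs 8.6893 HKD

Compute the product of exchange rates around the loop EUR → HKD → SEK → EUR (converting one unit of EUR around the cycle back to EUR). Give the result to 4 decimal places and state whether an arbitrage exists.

Around EUR → HKD → SEK → EUR: 1 × 8.6893 ÷ 0.72328 ÷ 12.014 = 0.999979
Product ≈ 1 (deviation 0.002%, within rounding noise).

1.0000 (no arbitrage)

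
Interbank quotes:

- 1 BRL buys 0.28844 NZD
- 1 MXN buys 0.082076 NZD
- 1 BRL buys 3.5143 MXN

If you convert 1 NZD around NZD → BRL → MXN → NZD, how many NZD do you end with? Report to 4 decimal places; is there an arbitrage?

1.0000 (no arbitrage)

Around NZD → BRL → MXN → NZD: 1 ÷ 0.28844 × 3.5143 × 0.082076 = 0.999999
Product ≈ 1 (deviation 0.000%, within rounding noise).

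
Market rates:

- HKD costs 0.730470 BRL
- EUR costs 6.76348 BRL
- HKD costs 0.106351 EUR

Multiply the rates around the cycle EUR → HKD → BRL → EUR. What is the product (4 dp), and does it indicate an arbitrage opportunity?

1.0155 (arbitrage exists)

Around EUR → HKD → BRL → EUR: 1 ÷ 0.106351 × 0.730470 ÷ 6.76348 = 1.015525
Product > 1; profitable direction is EUR → HKD → BRL → EUR.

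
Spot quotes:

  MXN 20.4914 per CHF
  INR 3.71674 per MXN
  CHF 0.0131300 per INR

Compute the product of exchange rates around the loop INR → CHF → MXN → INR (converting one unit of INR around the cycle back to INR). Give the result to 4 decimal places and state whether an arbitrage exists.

Around INR → CHF → MXN → INR: 1 × 0.0131300 × 20.4914 × 3.71674 = 0.999997
Product ≈ 1 (deviation 0.000%, within rounding noise).

1.0000 (no arbitrage)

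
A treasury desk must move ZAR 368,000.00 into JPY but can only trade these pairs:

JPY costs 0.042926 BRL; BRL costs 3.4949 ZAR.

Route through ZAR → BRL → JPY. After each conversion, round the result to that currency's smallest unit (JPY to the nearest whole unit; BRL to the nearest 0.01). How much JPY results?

ZAR 368,000.00 ÷ 3.4949 = BRL 105,296.29
BRL 105,296.29 ÷ 0.042926 = JPY 2,452,972

JPY 2,452,972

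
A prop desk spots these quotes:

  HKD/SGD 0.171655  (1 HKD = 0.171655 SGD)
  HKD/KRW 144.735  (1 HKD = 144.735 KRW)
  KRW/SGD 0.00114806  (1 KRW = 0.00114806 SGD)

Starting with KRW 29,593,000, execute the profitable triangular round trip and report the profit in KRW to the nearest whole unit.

Profitable loop is KRW → HKD → SGD → KRW:
KRW 29,593,000 ÷ 144.735 = HKD 204,463.33
HKD 204,463.33 × 0.171655 = SGD 35,097.15
SGD 35,097.15 ÷ 0.00114806 = KRW 30,570,835
Profit = KRW 30,570,835 − KRW 29,593,000

Profit: KRW 977,835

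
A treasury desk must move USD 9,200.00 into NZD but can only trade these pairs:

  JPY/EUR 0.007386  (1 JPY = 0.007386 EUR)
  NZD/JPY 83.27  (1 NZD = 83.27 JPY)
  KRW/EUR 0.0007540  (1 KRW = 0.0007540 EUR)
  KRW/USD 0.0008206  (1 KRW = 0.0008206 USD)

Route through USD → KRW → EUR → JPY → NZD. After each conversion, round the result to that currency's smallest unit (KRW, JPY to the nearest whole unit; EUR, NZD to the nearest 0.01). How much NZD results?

NZD 13,744.53

USD 9,200.00 ÷ 0.0008206 = KRW 11,211,309
KRW 11,211,309 × 0.0007540 = EUR 8,453.33
EUR 8,453.33 ÷ 0.007386 = JPY 1,144,507
JPY 1,144,507 ÷ 83.27 = NZD 13,744.53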